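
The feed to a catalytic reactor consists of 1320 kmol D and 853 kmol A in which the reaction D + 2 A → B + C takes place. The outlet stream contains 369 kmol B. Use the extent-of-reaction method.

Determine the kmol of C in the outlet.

369 kmol

For B: n = n₀ + 1ξ → 369 = 0 + 1ξ, giving ξ = 369 kmol.
Outlet amounts (n = n₀ + ν ξ):
  D: 1320 − 1(369) = 951
  A: 853 − 2(369) = 115
  B: 0 + 1(369) = 369
  C: 0 + 1(369) = 369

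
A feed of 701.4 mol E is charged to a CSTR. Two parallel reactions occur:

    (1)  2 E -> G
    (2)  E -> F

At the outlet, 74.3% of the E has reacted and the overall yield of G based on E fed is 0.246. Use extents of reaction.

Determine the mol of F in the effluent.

Yield of G: 1ξ₁ / 701.4 = 0.246 → ξ₁ = 172.5 mol.
Conversion of E: 2ξ₁ + 1ξ₂ = 0.743 × 701.4 = 521.1 → ξ₂ = 176.1 mol.
Outlet amounts (n = n₀ + Σ ν·ξ):
  E: 701.4 − 2(172.5) − 1(176.1) = 180.3
  G: 0 + 1(172.5) = 172.5
  F: 0 + 1(176.1) = 176.1

176 mol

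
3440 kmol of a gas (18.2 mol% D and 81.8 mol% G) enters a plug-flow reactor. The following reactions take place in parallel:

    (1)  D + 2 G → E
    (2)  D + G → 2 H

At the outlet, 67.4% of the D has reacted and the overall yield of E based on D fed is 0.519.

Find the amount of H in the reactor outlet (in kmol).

194 kmol

Yield of E: 1ξ₁ / 626.1 = 0.519 → ξ₁ = 324.9 kmol.
Conversion of D: 1ξ₁ + 1ξ₂ = 0.674 × 626.1 = 422 → ξ₂ = 97.04 kmol.
Outlet amounts (n = n₀ + Σ ν·ξ):
  D: 626.1 − 1(324.9) − 1(97.04) = 204.1
  G: 2814 − 2(324.9) − 1(97.04) = 2067
  E: 0 + 1(324.9) = 324.9
  H: 0 + 2(97.04) = 194.1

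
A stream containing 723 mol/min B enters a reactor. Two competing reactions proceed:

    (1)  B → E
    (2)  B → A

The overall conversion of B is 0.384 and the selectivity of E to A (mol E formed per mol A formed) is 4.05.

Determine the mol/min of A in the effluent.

55 mol/min

Conversion of B: B consumed = 0.384 × 723 = 277.6 mol/min = 1ξ₁ + 1ξ₂.
Selectivity: 1ξ₁ / (1ξ₂) = 4.05 → ξ₁ = 4.05 ξ₂.
Substitute: (1·4.05 + 1) ξ₂ = 277.6 → ξ₂ = 54.98 mol/min, ξ₁ = 222.7 mol/min.
Outlet amounts (n = n₀ + Σ ν·ξ):
  B: 723 − 1(222.7) − 1(54.98) = 445.4
  E: 0 + 1(222.7) = 222.7
  A: 0 + 1(54.98) = 54.98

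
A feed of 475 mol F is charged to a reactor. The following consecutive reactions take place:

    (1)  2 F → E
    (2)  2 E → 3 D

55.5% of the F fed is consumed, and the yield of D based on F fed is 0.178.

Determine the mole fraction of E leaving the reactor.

0.203

Conversion of F: F consumed = 2ξ₁ = 0.555 × 475 → ξ₁ = 131.8 mol.
Yield of D: 3ξ₂ / 475 = 0.178 → ξ₂ = 28.18 mol.
Outlet amounts (n = n₀ + Σ ν·ξ):
  F: 475 − 2(131.8) = 211.4
  E: 0 + 1(131.8) − 2(28.18) = 75.45
  D: 0 + 3(28.18) = 84.55
Total out = 371.4 mol; y_E = 75.45 / 371.4 = 0.2032.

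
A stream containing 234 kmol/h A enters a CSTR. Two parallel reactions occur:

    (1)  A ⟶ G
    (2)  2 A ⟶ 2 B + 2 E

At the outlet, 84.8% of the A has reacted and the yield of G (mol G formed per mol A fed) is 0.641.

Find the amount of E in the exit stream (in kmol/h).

Yield of G: 1ξ₁ / 234 = 0.641 → ξ₁ = 150 kmol/h.
Conversion of A: 1ξ₁ + 2ξ₂ = 0.848 × 234 = 198.4 → ξ₂ = 24.22 kmol/h.
Outlet amounts (n = n₀ + Σ ν·ξ):
  A: 234 − 1(150) − 2(24.22) = 35.57
  G: 0 + 1(150) = 150
  B: 0 + 2(24.22) = 48.44
  E: 0 + 2(24.22) = 48.44

48.4 kmol/h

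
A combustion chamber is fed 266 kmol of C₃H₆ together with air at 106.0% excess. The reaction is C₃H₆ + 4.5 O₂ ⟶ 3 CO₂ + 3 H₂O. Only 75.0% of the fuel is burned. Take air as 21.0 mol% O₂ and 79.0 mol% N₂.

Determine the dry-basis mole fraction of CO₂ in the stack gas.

Stoichiometric O₂ = 4.5 × 266 = 1197 kmol; O₂ fed = 1197 × 2.060 = 2466 kmol.
N₂ fed = 2466 × 79/21 = 9276 kmol.
Fuel reacted = 0.75 × 266 → ξ = 199.5 kmol.
Outlet (n = n₀ + ν ξ):
  C₃H₆: 266 − 1(199.5) = 66.5
  O₂: 2466 − 4.5(199.5) = 1568
  N₂: 9276 (inert)
  CO₂: 0 + 3(199.5) = 598.5
  H₂O: 0 + 3(199.5) = 598.5
Dry total = 11510 kmol; y_CO₂ (dry) = 598.5 / 11510 = 0.052.

0.052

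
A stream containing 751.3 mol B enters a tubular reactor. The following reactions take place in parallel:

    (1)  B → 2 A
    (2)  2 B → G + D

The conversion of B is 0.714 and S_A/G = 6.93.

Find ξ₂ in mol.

Conversion of B: B consumed = 0.714 × 751.3 = 536.4 mol = 1ξ₁ + 2ξ₂.
Selectivity: 2ξ₁ / (1ξ₂) = 6.93 → ξ₁ = 3.465 ξ₂.
Substitute: (1·3.465 + 2) ξ₂ = 536.4 → ξ₂ = 98.16 mol, ξ₁ = 340.1 mol.
Outlet amounts (n = n₀ + Σ ν·ξ):
  B: 751.3 − 1(340.1) − 2(98.16) = 214.9
  A: 0 + 2(340.1) = 680.2
  G: 0 + 1(98.16) = 98.16
  D: 0 + 1(98.16) = 98.16

ξ₂ = 98.2 mol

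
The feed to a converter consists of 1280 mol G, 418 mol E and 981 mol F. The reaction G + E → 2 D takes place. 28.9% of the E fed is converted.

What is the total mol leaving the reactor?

2680 mol

E reacted = 0.289 × 418 = 120.8 mol; ν_E = −1, so ξ = 120.8/1 = 120.8 mol.
Outlet amounts (n = n₀ + ν ξ):
  G: 1280 − 1(120.8) = 1159
  E: 418 − 1(120.8) = 297.2
  D: 0 + 2(120.8) = 241.6
  F: 981 (inert)
Total out = 1159 + 297.2 + 241.6 + 981 = 2679 mol.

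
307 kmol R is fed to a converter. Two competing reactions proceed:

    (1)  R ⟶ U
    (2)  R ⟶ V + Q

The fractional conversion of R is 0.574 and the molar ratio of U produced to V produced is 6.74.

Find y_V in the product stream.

0.069

Conversion of R: R consumed = 0.574 × 307 = 176.2 kmol = 1ξ₁ + 1ξ₂.
Selectivity: 1ξ₁ / (1ξ₂) = 6.74 → ξ₁ = 6.74 ξ₂.
Substitute: (1·6.74 + 1) ξ₂ = 176.2 → ξ₂ = 22.77 kmol, ξ₁ = 153.5 kmol.
Outlet amounts (n = n₀ + Σ ν·ξ):
  R: 307 − 1(153.5) − 1(22.77) = 130.8
  U: 0 + 1(153.5) = 153.5
  V: 0 + 1(22.77) = 22.77
  Q: 0 + 1(22.77) = 22.77
Total out = 329.8 kmol; y_V = 22.77 / 329.8 = 0.06904.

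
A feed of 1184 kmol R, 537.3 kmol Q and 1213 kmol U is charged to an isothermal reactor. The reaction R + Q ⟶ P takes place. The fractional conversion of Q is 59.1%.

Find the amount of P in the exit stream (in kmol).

Q reacted = 0.591 × 537.3 = 317.5 kmol; ν_Q = −1, so ξ = 317.5/1 = 317.5 kmol.
Outlet amounts (n = n₀ + ν ξ):
  R: 1184 − 1(317.5) = 866.5
  Q: 537.3 − 1(317.5) = 219.8
  P: 0 + 1(317.5) = 317.5
  U: 1213 (inert)

318 kmol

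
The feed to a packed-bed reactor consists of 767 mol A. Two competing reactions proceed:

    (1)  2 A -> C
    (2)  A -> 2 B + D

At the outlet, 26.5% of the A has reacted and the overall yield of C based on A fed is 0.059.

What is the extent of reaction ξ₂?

ξ₂ = 113 mol

Yield of C: 1ξ₁ / 767 = 0.059 → ξ₁ = 45.25 mol.
Conversion of A: 2ξ₁ + 1ξ₂ = 0.265 × 767 = 203.3 → ξ₂ = 112.7 mol.
Outlet amounts (n = n₀ + Σ ν·ξ):
  A: 767 − 2(45.25) − 1(112.7) = 563.7
  C: 0 + 1(45.25) = 45.25
  B: 0 + 2(112.7) = 225.5
  D: 0 + 1(112.7) = 112.7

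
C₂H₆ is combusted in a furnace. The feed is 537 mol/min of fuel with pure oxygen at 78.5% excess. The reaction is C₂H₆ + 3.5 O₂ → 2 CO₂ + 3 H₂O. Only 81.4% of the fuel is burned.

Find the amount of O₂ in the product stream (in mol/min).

Stoichiometric O₂ = 3.5 × 537 = 1880 mol/min; O₂ fed = 1880 × 1.785 = 3355 mol/min.
Fuel reacted = 0.814 × 537 → ξ = 437.1 mol/min.
Outlet (n = n₀ + ν ξ):
  C₂H₆: 537 − 1(437.1) = 99.88
  O₂: 3355 − 3.5(437.1) = 1825
  CO₂: 0 + 2(437.1) = 874.2
  H₂O: 0 + 3(437.1) = 1311

1820 mol/min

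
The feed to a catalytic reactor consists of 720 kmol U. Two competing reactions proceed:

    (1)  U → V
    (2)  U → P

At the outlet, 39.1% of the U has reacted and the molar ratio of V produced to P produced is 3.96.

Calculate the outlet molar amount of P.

56.8 kmol

Conversion of U: U consumed = 0.391 × 720 = 281.5 kmol = 1ξ₁ + 1ξ₂.
Selectivity: 1ξ₁ / (1ξ₂) = 3.96 → ξ₁ = 3.96 ξ₂.
Substitute: (1·3.96 + 1) ξ₂ = 281.5 → ξ₂ = 56.76 kmol, ξ₁ = 224.8 kmol.
Outlet amounts (n = n₀ + Σ ν·ξ):
  U: 720 − 1(224.8) − 1(56.76) = 438.5
  V: 0 + 1(224.8) = 224.8
  P: 0 + 1(56.76) = 56.76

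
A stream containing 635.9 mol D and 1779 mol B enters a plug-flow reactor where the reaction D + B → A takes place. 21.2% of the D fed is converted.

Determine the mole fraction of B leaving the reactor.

0.721

D reacted = 0.212 × 635.9 = 134.8 mol; ν_D = −1, so ξ = 134.8/1 = 134.8 mol.
Outlet amounts (n = n₀ + ν ξ):
  D: 635.9 − 1(134.8) = 501.1
  B: 1779 − 1(134.8) = 1644
  A: 0 + 1(134.8) = 134.8
Total out = 2280 mol; y_B = 1644 / 2280 = 0.7211.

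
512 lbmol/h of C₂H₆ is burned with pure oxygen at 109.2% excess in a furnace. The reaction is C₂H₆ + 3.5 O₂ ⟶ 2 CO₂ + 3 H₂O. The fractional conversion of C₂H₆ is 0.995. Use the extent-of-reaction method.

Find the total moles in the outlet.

4520 lbmol/h

Stoichiometric O₂ = 3.5 × 512 = 1792 lbmol/h; O₂ fed = 1792 × 2.092 = 3749 lbmol/h.
Fuel reacted = 0.995 × 512 → ξ = 509.4 lbmol/h.
Outlet (n = n₀ + ν ξ):
  C₂H₆: 512 − 1(509.4) = 2.56
  O₂: 3749 − 3.5(509.4) = 1966
  CO₂: 0 + 2(509.4) = 1019
  H₂O: 0 + 3(509.4) = 1528
Total out = 2.56 + 1966 + 1019 + 1528 = 4516 lbmol/h.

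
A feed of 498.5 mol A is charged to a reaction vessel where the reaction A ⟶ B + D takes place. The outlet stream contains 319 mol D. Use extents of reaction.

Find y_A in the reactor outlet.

0.22

For D: n = n₀ + 1ξ → 319 = 0 + 1ξ, giving ξ = 319 mol.
Outlet amounts (n = n₀ + ν ξ):
  A: 498.5 − 1(319) = 179.5
  B: 0 + 1(319) = 319
  D: 0 + 1(319) = 319
Total out = 817.5 mol; y_A = 179.5 / 817.5 = 0.2196.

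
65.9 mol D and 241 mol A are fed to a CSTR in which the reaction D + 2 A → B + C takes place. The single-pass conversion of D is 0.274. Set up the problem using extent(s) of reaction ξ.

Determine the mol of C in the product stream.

D reacted = 0.274 × 65.9 = 18.06 mol; ν_D = −1, so ξ = 18.06/1 = 18.06 mol.
Outlet amounts (n = n₀ + ν ξ):
  D: 65.9 − 1(18.06) = 47.84
  A: 241 − 2(18.06) = 204.9
  B: 0 + 1(18.06) = 18.06
  C: 0 + 1(18.06) = 18.06

18.1 mol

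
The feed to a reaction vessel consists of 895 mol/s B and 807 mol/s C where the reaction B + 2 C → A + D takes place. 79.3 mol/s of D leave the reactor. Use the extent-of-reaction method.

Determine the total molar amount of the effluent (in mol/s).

For D: n = n₀ + 1ξ → 79.3 = 0 + 1ξ, giving ξ = 79.3 mol/s.
Outlet amounts (n = n₀ + ν ξ):
  B: 895 − 1(79.3) = 815.7
  C: 807 − 2(79.3) = 648.4
  A: 0 + 1(79.3) = 79.3
  D: 0 + 1(79.3) = 79.3
Total out = 815.7 + 648.4 + 79.3 + 79.3 = 1623 mol/s.

1620 mol/s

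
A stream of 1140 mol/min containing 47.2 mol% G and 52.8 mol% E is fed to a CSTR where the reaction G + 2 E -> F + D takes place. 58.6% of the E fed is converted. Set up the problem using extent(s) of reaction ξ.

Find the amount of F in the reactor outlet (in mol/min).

176 mol/min

E reacted = 0.586 × 601.9 = 352.7 mol/min; ν_E = −2, so ξ = 352.7/2 = 176.4 mol/min.
Outlet amounts (n = n₀ + ν ξ):
  G: 538.1 − 1(176.4) = 361.7
  E: 601.9 − 2(176.4) = 249.2
  F: 0 + 1(176.4) = 176.4
  D: 0 + 1(176.4) = 176.4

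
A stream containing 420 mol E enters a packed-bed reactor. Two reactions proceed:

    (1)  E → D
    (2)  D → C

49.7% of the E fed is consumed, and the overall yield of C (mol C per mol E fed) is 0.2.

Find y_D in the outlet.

Conversion of E: E consumed = 1ξ₁ = 0.497 × 420 → ξ₁ = 208.7 mol.
Yield of C: 1ξ₂ / 420 = 0.2 → ξ₂ = 84 mol.
Outlet amounts (n = n₀ + Σ ν·ξ):
  E: 420 − 1(208.7) = 211.3
  D: 0 + 1(208.7) − 1(84) = 124.7
  C: 0 + 1(84) = 84
Total out = 420 mol; y_D = 124.7 / 420 = 0.297.

0.297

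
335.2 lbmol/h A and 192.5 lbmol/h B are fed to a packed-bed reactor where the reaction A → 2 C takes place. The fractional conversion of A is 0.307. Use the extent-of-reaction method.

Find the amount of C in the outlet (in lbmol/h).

A reacted = 0.307 × 335.2 = 102.9 lbmol/h; ν_A = −1, so ξ = 102.9/1 = 102.9 lbmol/h.
Outlet amounts (n = n₀ + ν ξ):
  A: 335.2 − 1(102.9) = 232.3
  C: 0 + 2(102.9) = 205.8
  B: 192.5 (inert)

206 lbmol/h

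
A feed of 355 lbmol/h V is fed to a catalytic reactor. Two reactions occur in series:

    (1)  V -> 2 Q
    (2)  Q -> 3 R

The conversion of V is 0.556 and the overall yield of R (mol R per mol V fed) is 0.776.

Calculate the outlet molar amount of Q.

303 lbmol/h

Conversion of V: V consumed = 1ξ₁ = 0.556 × 355 → ξ₁ = 197.4 lbmol/h.
Yield of R: 3ξ₂ / 355 = 0.776 → ξ₂ = 91.83 lbmol/h.
Outlet amounts (n = n₀ + Σ ν·ξ):
  V: 355 − 1(197.4) = 157.6
  Q: 0 + 2(197.4) − 1(91.83) = 302.9
  R: 0 + 3(91.83) = 275.5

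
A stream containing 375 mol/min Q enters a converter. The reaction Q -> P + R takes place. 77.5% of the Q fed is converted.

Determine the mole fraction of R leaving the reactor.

Q reacted = 0.775 × 375 = 290.6 mol/min; ν_Q = −1, so ξ = 290.6/1 = 290.6 mol/min.
Outlet amounts (n = n₀ + ν ξ):
  Q: 375 − 1(290.6) = 84.38
  P: 0 + 1(290.6) = 290.6
  R: 0 + 1(290.6) = 290.6
Total out = 665.6 mol/min; y_R = 290.6 / 665.6 = 0.4366.

0.437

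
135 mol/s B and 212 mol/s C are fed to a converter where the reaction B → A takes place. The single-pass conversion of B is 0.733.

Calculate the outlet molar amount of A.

B reacted = 0.733 × 135 = 98.95 mol/s; ν_B = −1, so ξ = 98.95/1 = 98.95 mol/s.
Outlet amounts (n = n₀ + ν ξ):
  B: 135 − 1(98.95) = 36.05
  A: 0 + 1(98.95) = 98.95
  C: 212 (inert)

99 mol/s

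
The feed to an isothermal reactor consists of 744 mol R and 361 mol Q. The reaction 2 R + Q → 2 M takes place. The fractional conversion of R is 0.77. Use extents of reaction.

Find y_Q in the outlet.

0.0911

R reacted = 0.77 × 744 = 572.9 mol; ν_R = −2, so ξ = 572.9/2 = 286.4 mol.
Outlet amounts (n = n₀ + ν ξ):
  R: 744 − 2(286.4) = 171.1
  Q: 361 − 1(286.4) = 74.56
  M: 0 + 2(286.4) = 572.9
Total out = 818.6 mol; y_Q = 74.56 / 818.6 = 0.09109.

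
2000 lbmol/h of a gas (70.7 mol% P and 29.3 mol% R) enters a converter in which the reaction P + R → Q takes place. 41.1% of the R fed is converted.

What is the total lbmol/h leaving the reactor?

1760 lbmol/h

R reacted = 0.411 × 586 = 240.8 lbmol/h; ν_R = −1, so ξ = 240.8/1 = 240.8 lbmol/h.
Outlet amounts (n = n₀ + ν ξ):
  P: 1414 − 1(240.8) = 1173
  R: 586 − 1(240.8) = 345.2
  Q: 0 + 1(240.8) = 240.8
Total out = 1173 + 345.2 + 240.8 = 1759 lbmol/h.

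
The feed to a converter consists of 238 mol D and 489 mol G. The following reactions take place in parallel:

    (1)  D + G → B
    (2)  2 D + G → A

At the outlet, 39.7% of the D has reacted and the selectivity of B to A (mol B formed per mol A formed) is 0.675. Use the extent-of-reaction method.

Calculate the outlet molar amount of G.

Conversion of D: D consumed = 0.397 × 238 = 94.49 mol = 1ξ₁ + 2ξ₂.
Selectivity: 1ξ₁ / (1ξ₂) = 0.675 → ξ₁ = 0.675 ξ₂.
Substitute: (1·0.675 + 2) ξ₂ = 94.49 → ξ₂ = 35.32 mol, ξ₁ = 23.84 mol.
Outlet amounts (n = n₀ + Σ ν·ξ):
  D: 238 − 1(23.84) − 2(35.32) = 143.5
  G: 489 − 1(23.84) − 1(35.32) = 429.8
  B: 0 + 1(23.84) = 23.84
  A: 0 + 1(35.32) = 35.32

430 mol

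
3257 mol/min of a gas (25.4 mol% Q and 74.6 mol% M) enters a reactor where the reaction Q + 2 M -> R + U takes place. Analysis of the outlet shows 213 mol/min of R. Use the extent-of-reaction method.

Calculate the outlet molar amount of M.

For R: n = n₀ + 1ξ → 213 = 0 + 1ξ, giving ξ = 213 mol/min.
Outlet amounts (n = n₀ + ν ξ):
  Q: 827.3 − 1(213) = 614.3
  M: 2430 − 2(213) = 2004
  R: 0 + 1(213) = 213
  U: 0 + 1(213) = 213

2000 mol/min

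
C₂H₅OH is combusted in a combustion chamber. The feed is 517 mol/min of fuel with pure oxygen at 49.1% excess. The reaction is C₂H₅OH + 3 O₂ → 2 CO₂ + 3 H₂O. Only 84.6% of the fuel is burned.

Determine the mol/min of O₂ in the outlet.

Stoichiometric O₂ = 3 × 517 = 1551 mol/min; O₂ fed = 1551 × 1.491 = 2313 mol/min.
Fuel reacted = 0.846 × 517 → ξ = 437.4 mol/min.
Outlet (n = n₀ + ν ξ):
  C₂H₅OH: 517 − 1(437.4) = 79.62
  O₂: 2313 − 3(437.4) = 1000
  CO₂: 0 + 2(437.4) = 874.8
  H₂O: 0 + 3(437.4) = 1312

1000 mol/min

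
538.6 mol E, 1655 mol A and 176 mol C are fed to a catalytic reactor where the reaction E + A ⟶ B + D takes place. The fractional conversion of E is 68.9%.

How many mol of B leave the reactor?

E reacted = 0.689 × 538.6 = 371.1 mol; ν_E = −1, so ξ = 371.1/1 = 371.1 mol.
Outlet amounts (n = n₀ + ν ξ):
  E: 538.6 − 1(371.1) = 167.5
  A: 1655 − 1(371.1) = 1284
  B: 0 + 1(371.1) = 371.1
  D: 0 + 1(371.1) = 371.1
  C: 176 (inert)

371 mol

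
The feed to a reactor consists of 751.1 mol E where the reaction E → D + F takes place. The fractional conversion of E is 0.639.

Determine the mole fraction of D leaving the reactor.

E reacted = 0.639 × 751.1 = 480 mol; ν_E = −1, so ξ = 480/1 = 480 mol.
Outlet amounts (n = n₀ + ν ξ):
  E: 751.1 − 1(480) = 271.1
  D: 0 + 1(480) = 480
  F: 0 + 1(480) = 480
Total out = 1231 mol; y_D = 480 / 1231 = 0.3899.

0.39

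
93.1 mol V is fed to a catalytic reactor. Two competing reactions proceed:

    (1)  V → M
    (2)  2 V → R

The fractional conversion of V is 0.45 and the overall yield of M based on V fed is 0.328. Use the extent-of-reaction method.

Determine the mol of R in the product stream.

Yield of M: 1ξ₁ / 93.1 = 0.328 → ξ₁ = 30.54 mol.
Conversion of V: 1ξ₁ + 2ξ₂ = 0.45 × 93.1 = 41.89 → ξ₂ = 5.679 mol.
Outlet amounts (n = n₀ + Σ ν·ξ):
  V: 93.1 − 1(30.54) − 2(5.679) = 51.2
  M: 0 + 1(30.54) = 30.54
  R: 0 + 1(5.679) = 5.679

5.68 mol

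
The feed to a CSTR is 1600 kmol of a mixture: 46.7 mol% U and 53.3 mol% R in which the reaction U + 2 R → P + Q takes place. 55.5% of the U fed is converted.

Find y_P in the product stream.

0.35

U reacted = 0.555 × 747.2 = 414.7 kmol; ν_U = −1, so ξ = 414.7/1 = 414.7 kmol.
Outlet amounts (n = n₀ + ν ξ):
  U: 747.2 − 1(414.7) = 332.5
  R: 852.8 − 2(414.7) = 23.41
  P: 0 + 1(414.7) = 414.7
  Q: 0 + 1(414.7) = 414.7
Total out = 1185 kmol; y_P = 414.7 / 1185 = 0.3499.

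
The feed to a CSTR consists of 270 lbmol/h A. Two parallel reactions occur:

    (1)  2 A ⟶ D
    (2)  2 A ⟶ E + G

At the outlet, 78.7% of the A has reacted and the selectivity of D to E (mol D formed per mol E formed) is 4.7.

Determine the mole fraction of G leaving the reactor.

Conversion of A: A consumed = 0.787 × 270 = 212.5 lbmol/h = 2ξ₁ + 2ξ₂.
Selectivity: 1ξ₁ / (1ξ₂) = 4.7 → ξ₁ = 4.7 ξ₂.
Substitute: (2·4.7 + 2) ξ₂ = 212.5 → ξ₂ = 18.64 lbmol/h, ξ₁ = 87.61 lbmol/h.
Outlet amounts (n = n₀ + Σ ν·ξ):
  A: 270 − 2(87.61) − 2(18.64) = 57.51
  D: 0 + 1(87.61) = 87.61
  E: 0 + 1(18.64) = 18.64
  G: 0 + 1(18.64) = 18.64
Total out = 182.4 lbmol/h; y_G = 18.64 / 182.4 = 0.1022.

0.102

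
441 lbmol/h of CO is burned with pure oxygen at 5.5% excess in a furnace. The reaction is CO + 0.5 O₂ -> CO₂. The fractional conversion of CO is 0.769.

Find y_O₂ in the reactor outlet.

Stoichiometric O₂ = 0.5 × 441 = 220.5 lbmol/h; O₂ fed = 220.5 × 1.055 = 232.6 lbmol/h.
Fuel reacted = 0.769 × 441 → ξ = 339.1 lbmol/h.
Outlet (n = n₀ + ν ξ):
  CO: 441 − 1(339.1) = 101.9
  O₂: 232.6 − 0.5(339.1) = 63.06
  CO₂: 0 + 1(339.1) = 339.1
Total out = 504.1 lbmol/h; y_O₂ = 63.06 / 504.1 = 0.1251.

0.125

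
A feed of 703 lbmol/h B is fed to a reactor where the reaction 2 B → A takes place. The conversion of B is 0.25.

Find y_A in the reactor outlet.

0.143

B reacted = 0.25 × 703 = 175.8 lbmol/h; ν_B = −2, so ξ = 175.8/2 = 87.88 lbmol/h.
Outlet amounts (n = n₀ + ν ξ):
  B: 703 − 2(87.88) = 527.2
  A: 0 + 1(87.88) = 87.88
Total out = 615.1 lbmol/h; y_A = 87.88 / 615.1 = 0.1429.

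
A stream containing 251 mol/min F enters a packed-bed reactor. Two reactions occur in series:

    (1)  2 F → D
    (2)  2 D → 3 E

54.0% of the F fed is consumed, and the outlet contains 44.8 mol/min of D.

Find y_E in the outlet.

Conversion of F: F consumed = 2ξ₁ = 0.54 × 251 → ξ₁ = 67.77 mol/min.
D balance: n_D = 0 + 1ξ₁ − 2ξ₂ = 44.8 → ξ₂ = (1·67.77 − 44.8)/2 = 11.49 mol/min.
Outlet amounts (n = n₀ + Σ ν·ξ):
  F: 251 − 2(67.77) = 115.5
  D: 0 + 1(67.77) − 2(11.49) = 44.8
  E: 0 + 3(11.49) = 34.46
Total out = 194.7 mol/min; y_E = 34.46 / 194.7 = 0.177.

0.177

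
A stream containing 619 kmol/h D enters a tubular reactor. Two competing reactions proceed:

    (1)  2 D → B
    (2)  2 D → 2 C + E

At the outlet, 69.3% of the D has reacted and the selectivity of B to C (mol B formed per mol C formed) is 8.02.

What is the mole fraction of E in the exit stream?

0.0293

Conversion of D: D consumed = 0.693 × 619 = 429 kmol/h = 2ξ₁ + 2ξ₂.
Selectivity: 1ξ₁ / (2ξ₂) = 8.02 → ξ₁ = 16.04 ξ₂.
Substitute: (2·16.04 + 2) ξ₂ = 429 → ξ₂ = 12.59 kmol/h, ξ₁ = 201.9 kmol/h.
Outlet amounts (n = n₀ + Σ ν·ξ):
  D: 619 − 2(201.9) − 2(12.59) = 190
  B: 0 + 1(201.9) = 201.9
  C: 0 + 2(12.59) = 25.17
  E: 0 + 1(12.59) = 12.59
Total out = 429.7 kmol/h; y_E = 12.59 / 429.7 = 0.02929.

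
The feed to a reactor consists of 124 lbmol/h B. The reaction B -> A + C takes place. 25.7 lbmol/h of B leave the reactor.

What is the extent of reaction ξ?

For B: n = n₀ − 1ξ → 25.7 = 124 − 1ξ, giving ξ = 98.3 lbmol/h.
Outlet amounts (n = n₀ + ν ξ):
  B: 124 − 1(98.3) = 25.7
  A: 0 + 1(98.3) = 98.3
  C: 0 + 1(98.3) = 98.3

ξ = 98.3 lbmol/h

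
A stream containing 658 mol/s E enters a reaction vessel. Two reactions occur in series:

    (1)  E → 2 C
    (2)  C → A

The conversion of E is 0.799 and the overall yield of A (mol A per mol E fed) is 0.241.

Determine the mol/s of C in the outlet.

Conversion of E: E consumed = 1ξ₁ = 0.799 × 658 → ξ₁ = 525.7 mol/s.
Yield of A: 1ξ₂ / 658 = 0.241 → ξ₂ = 158.6 mol/s.
Outlet amounts (n = n₀ + Σ ν·ξ):
  E: 658 − 1(525.7) = 132.3
  C: 0 + 2(525.7) − 1(158.6) = 892.9
  A: 0 + 1(158.6) = 158.6

893 mol/s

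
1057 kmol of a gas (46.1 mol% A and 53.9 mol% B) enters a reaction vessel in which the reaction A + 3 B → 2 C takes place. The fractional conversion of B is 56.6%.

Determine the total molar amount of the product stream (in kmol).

B reacted = 0.566 × 569.7 = 322.5 kmol; ν_B = −3, so ξ = 322.5/3 = 107.5 kmol.
Outlet amounts (n = n₀ + ν ξ):
  A: 487.3 − 1(107.5) = 379.8
  B: 569.7 − 3(107.5) = 247.3
  C: 0 + 2(107.5) = 215
Total out = 379.8 + 247.3 + 215 = 842 kmol.

842 kmol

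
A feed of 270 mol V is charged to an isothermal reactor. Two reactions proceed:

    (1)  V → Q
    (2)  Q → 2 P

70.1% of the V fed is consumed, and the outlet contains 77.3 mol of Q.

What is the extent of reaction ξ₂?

ξ₂ = 112 mol

Conversion of V: V consumed = 1ξ₁ = 0.701 × 270 → ξ₁ = 189.3 mol.
Q balance: n_Q = 0 + 1ξ₁ − 1ξ₂ = 77.3 → ξ₂ = (1·189.3 − 77.3)/1 = 112 mol.
Outlet amounts (n = n₀ + Σ ν·ξ):
  V: 270 − 1(189.3) = 80.73
  Q: 0 + 1(189.3) − 1(112) = 77.3
  P: 0 + 2(112) = 223.9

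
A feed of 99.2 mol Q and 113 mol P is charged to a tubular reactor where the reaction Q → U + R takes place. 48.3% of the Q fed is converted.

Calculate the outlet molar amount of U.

47.9 mol

Q reacted = 0.483 × 99.2 = 47.91 mol; ν_Q = −1, so ξ = 47.91/1 = 47.91 mol.
Outlet amounts (n = n₀ + ν ξ):
  Q: 99.2 − 1(47.91) = 51.29
  U: 0 + 1(47.91) = 47.91
  R: 0 + 1(47.91) = 47.91
  P: 113 (inert)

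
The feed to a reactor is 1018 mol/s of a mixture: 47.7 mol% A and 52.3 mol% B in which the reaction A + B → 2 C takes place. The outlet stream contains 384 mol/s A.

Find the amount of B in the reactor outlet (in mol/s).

431 mol/s

For A: n = n₀ − 1ξ → 384 = 485.6 − 1ξ, giving ξ = 101.6 mol/s.
Outlet amounts (n = n₀ + ν ξ):
  A: 485.6 − 1(101.6) = 384
  B: 532.4 − 1(101.6) = 430.8
  C: 0 + 2(101.6) = 203.2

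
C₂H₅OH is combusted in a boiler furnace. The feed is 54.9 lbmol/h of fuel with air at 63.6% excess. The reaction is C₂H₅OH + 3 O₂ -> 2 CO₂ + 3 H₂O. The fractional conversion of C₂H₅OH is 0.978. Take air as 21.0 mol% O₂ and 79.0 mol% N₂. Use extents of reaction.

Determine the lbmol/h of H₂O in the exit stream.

161 lbmol/h

Stoichiometric O₂ = 3 × 54.9 = 164.7 lbmol/h; O₂ fed = 164.7 × 1.636 = 269.4 lbmol/h.
N₂ fed = 269.4 × 79/21 = 1014 lbmol/h.
Fuel reacted = 0.978 × 54.9 → ξ = 53.69 lbmol/h.
Outlet (n = n₀ + ν ξ):
  C₂H₅OH: 54.9 − 1(53.69) = 1.208
  O₂: 269.4 − 3(53.69) = 108.4
  N₂: 1014 (inert)
  CO₂: 0 + 2(53.69) = 107.4
  H₂O: 0 + 3(53.69) = 161.1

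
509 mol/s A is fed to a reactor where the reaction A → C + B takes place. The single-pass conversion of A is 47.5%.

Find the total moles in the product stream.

A reacted = 0.475 × 509 = 241.8 mol/s; ν_A = −1, so ξ = 241.8/1 = 241.8 mol/s.
Outlet amounts (n = n₀ + ν ξ):
  A: 509 − 1(241.8) = 267.2
  C: 0 + 1(241.8) = 241.8
  B: 0 + 1(241.8) = 241.8
Total out = 267.2 + 241.8 + 241.8 = 750.8 mol/s.

751 mol/s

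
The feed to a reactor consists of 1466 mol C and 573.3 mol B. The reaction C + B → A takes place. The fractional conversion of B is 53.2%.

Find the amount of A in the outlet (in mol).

B reacted = 0.532 × 573.3 = 305 mol; ν_B = −1, so ξ = 305/1 = 305 mol.
Outlet amounts (n = n₀ + ν ξ):
  C: 1466 − 1(305) = 1161
  B: 573.3 − 1(305) = 268.3
  A: 0 + 1(305) = 305

305 mol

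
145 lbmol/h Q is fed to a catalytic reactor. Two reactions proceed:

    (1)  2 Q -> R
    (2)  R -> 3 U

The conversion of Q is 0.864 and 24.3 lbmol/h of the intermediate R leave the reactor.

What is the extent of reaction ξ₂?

ξ₂ = 38.3 lbmol/h

Conversion of Q: Q consumed = 2ξ₁ = 0.864 × 145 → ξ₁ = 62.64 lbmol/h.
R balance: n_R = 0 + 1ξ₁ − 1ξ₂ = 24.3 → ξ₂ = (1·62.64 − 24.3)/1 = 38.34 lbmol/h.
Outlet amounts (n = n₀ + Σ ν·ξ):
  Q: 145 − 2(62.64) = 19.72
  R: 0 + 1(62.64) − 1(38.34) = 24.3
  U: 0 + 3(38.34) = 115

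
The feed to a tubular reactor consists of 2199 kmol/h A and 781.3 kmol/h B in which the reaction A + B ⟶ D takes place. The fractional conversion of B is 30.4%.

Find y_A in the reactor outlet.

B reacted = 0.304 × 781.3 = 237.5 kmol/h; ν_B = −1, so ξ = 237.5/1 = 237.5 kmol/h.
Outlet amounts (n = n₀ + ν ξ):
  A: 2199 − 1(237.5) = 1961
  B: 781.3 − 1(237.5) = 543.8
  D: 0 + 1(237.5) = 237.5
Total out = 2743 kmol/h; y_A = 1961 / 2743 = 0.7151.

0.715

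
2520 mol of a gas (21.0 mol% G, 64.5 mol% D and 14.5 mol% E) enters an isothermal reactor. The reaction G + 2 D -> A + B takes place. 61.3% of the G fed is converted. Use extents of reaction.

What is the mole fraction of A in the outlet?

0.148

G reacted = 0.613 × 529.2 = 324.4 mol; ν_G = −1, so ξ = 324.4/1 = 324.4 mol.
Outlet amounts (n = n₀ + ν ξ):
  G: 529.2 − 1(324.4) = 204.8
  D: 1625 − 2(324.4) = 976.6
  A: 0 + 1(324.4) = 324.4
  B: 0 + 1(324.4) = 324.4
  E: 365.4 (inert)
Total out = 2196 mol; y_A = 324.4 / 2196 = 0.1477.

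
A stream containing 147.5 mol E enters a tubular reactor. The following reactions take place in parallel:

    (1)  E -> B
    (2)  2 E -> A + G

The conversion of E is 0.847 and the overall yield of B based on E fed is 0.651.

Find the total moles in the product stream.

148 mol

Yield of B: 1ξ₁ / 147.5 = 0.651 → ξ₁ = 96.02 mol.
Conversion of E: 1ξ₁ + 2ξ₂ = 0.847 × 147.5 = 124.9 → ξ₂ = 14.45 mol.
Outlet amounts (n = n₀ + Σ ν·ξ):
  E: 147.5 − 1(96.02) − 2(14.45) = 22.57
  B: 0 + 1(96.02) = 96.02
  A: 0 + 1(14.45) = 14.45
  G: 0 + 1(14.45) = 14.45
Total out = 22.57 + 96.02 + 14.45 + 14.45 = 147.5 mol.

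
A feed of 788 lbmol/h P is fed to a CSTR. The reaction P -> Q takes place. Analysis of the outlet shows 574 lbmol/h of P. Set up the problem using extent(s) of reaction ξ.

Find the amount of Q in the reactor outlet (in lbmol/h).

For P: n = n₀ − 1ξ → 574 = 788 − 1ξ, giving ξ = 214 lbmol/h.
Outlet amounts (n = n₀ + ν ξ):
  P: 788 − 1(214) = 574
  Q: 0 + 1(214) = 214

214 lbmol/h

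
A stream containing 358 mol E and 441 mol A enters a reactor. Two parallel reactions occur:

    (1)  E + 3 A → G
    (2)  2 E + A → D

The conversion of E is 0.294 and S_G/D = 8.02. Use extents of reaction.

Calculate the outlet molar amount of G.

84.2 mol

Conversion of E: E consumed = 0.294 × 358 = 105.3 mol = 1ξ₁ + 2ξ₂.
Selectivity: 1ξ₁ / (1ξ₂) = 8.02 → ξ₁ = 8.02 ξ₂.
Substitute: (1·8.02 + 2) ξ₂ = 105.3 → ξ₂ = 10.5 mol, ξ₁ = 84.24 mol.
Outlet amounts (n = n₀ + Σ ν·ξ):
  E: 358 − 1(84.24) − 2(10.5) = 252.7
  A: 441 − 3(84.24) − 1(10.5) = 177.8
  G: 0 + 1(84.24) = 84.24
  D: 0 + 1(10.5) = 10.5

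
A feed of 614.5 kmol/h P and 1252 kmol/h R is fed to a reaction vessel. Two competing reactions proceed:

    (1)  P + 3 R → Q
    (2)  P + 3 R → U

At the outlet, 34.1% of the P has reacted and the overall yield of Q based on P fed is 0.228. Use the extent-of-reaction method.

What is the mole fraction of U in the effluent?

Yield of Q: 1ξ₁ / 614.5 = 0.228 → ξ₁ = 140.1 kmol/h.
Conversion of P: 1ξ₁ + 1ξ₂ = 0.341 × 614.5 = 209.5 → ξ₂ = 69.44 kmol/h.
Outlet amounts (n = n₀ + Σ ν·ξ):
  P: 614.5 − 1(140.1) − 1(69.44) = 405
  R: 1252 − 3(140.1) − 3(69.44) = 623.4
  Q: 0 + 1(140.1) = 140.1
  U: 0 + 1(69.44) = 69.44
Total out = 1238 kmol/h; y_U = 69.44 / 1238 = 0.0561.

0.0561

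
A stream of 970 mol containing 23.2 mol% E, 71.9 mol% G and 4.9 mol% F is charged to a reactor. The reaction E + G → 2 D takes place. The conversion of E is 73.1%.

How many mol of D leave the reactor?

E reacted = 0.731 × 225 = 164.5 mol; ν_E = −1, so ξ = 164.5/1 = 164.5 mol.
Outlet amounts (n = n₀ + ν ξ):
  E: 225 − 1(164.5) = 60.54
  G: 697.4 − 1(164.5) = 532.9
  D: 0 + 2(164.5) = 329
  F: 47.53 (inert)

329 mol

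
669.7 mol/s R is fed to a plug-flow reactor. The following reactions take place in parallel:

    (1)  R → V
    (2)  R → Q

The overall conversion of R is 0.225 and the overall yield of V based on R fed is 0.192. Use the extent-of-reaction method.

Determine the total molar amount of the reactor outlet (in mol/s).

670 mol/s

Yield of V: 1ξ₁ / 669.7 = 0.192 → ξ₁ = 128.6 mol/s.
Conversion of R: 1ξ₁ + 1ξ₂ = 0.225 × 669.7 = 150.7 → ξ₂ = 22.1 mol/s.
Outlet amounts (n = n₀ + Σ ν·ξ):
  R: 669.7 − 1(128.6) − 1(22.1) = 519
  V: 0 + 1(128.6) = 128.6
  Q: 0 + 1(22.1) = 22.1
Total out = 519 + 128.6 + 22.1 = 669.7 mol/s.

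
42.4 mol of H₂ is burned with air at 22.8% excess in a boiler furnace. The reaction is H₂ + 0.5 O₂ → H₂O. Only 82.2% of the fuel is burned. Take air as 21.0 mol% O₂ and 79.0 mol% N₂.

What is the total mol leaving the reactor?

149 mol

Stoichiometric O₂ = 0.5 × 42.4 = 21.2 mol; O₂ fed = 21.2 × 1.228 = 26.03 mol.
N₂ fed = 26.03 × 79/21 = 97.94 mol.
Fuel reacted = 0.822 × 42.4 → ξ = 34.85 mol.
Outlet (n = n₀ + ν ξ):
  H₂: 42.4 − 1(34.85) = 7.547
  O₂: 26.03 − 0.5(34.85) = 8.607
  N₂: 97.94 (inert)
  H₂O: 0 + 1(34.85) = 34.85
Total out = 7.547 + 8.607 + 97.94 + 34.85 = 148.9 mol.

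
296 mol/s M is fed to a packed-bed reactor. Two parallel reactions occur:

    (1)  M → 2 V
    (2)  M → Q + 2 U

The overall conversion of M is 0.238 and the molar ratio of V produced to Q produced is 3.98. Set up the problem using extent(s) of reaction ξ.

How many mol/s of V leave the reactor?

Conversion of M: M consumed = 0.238 × 296 = 70.45 mol/s = 1ξ₁ + 1ξ₂.
Selectivity: 2ξ₁ / (1ξ₂) = 3.98 → ξ₁ = 1.99 ξ₂.
Substitute: (1·1.99 + 1) ξ₂ = 70.45 → ξ₂ = 23.56 mol/s, ξ₁ = 46.89 mol/s.
Outlet amounts (n = n₀ + Σ ν·ξ):
  M: 296 − 1(46.89) − 1(23.56) = 225.6
  V: 0 + 2(46.89) = 93.77
  Q: 0 + 1(23.56) = 23.56
  U: 0 + 2(23.56) = 47.12

93.8 mol/s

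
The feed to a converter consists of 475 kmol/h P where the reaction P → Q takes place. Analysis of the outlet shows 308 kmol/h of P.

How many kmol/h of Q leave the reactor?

167 kmol/h

For P: n = n₀ − 1ξ → 308 = 475 − 1ξ, giving ξ = 167 kmol/h.
Outlet amounts (n = n₀ + ν ξ):
  P: 475 − 1(167) = 308
  Q: 0 + 1(167) = 167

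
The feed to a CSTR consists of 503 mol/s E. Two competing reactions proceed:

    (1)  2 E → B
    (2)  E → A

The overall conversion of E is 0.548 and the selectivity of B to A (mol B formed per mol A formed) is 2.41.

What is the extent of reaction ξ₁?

ξ₁ = 114 mol/s

Conversion of E: E consumed = 0.548 × 503 = 275.6 mol/s = 2ξ₁ + 1ξ₂.
Selectivity: 1ξ₁ / (1ξ₂) = 2.41 → ξ₁ = 2.41 ξ₂.
Substitute: (2·2.41 + 1) ξ₂ = 275.6 → ξ₂ = 47.36 mol/s, ξ₁ = 114.1 mol/s.
Outlet amounts (n = n₀ + Σ ν·ξ):
  E: 503 − 2(114.1) − 1(47.36) = 227.4
  B: 0 + 1(114.1) = 114.1
  A: 0 + 1(47.36) = 47.36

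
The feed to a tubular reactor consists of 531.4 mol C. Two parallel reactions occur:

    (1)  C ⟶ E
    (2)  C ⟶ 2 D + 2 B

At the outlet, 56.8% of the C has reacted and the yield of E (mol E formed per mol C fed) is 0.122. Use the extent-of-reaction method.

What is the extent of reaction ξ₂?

ξ₂ = 237 mol

Yield of E: 1ξ₁ / 531.4 = 0.122 → ξ₁ = 64.83 mol.
Conversion of C: 1ξ₁ + 1ξ₂ = 0.568 × 531.4 = 301.8 → ξ₂ = 237 mol.
Outlet amounts (n = n₀ + Σ ν·ξ):
  C: 531.4 − 1(64.83) − 1(237) = 229.6
  E: 0 + 1(64.83) = 64.83
  D: 0 + 2(237) = 474
  B: 0 + 2(237) = 474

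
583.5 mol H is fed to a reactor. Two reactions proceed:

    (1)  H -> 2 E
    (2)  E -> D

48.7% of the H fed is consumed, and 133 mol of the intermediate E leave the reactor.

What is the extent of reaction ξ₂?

Conversion of H: H consumed = 1ξ₁ = 0.487 × 583.5 → ξ₁ = 284.2 mol.
E balance: n_E = 0 + 2ξ₁ − 1ξ₂ = 133 → ξ₂ = (2·284.2 − 133)/1 = 435.3 mol.
Outlet amounts (n = n₀ + Σ ν·ξ):
  H: 583.5 − 1(284.2) = 299.3
  E: 0 + 2(284.2) − 1(435.3) = 133
  D: 0 + 1(435.3) = 435.3

ξ₂ = 435 mol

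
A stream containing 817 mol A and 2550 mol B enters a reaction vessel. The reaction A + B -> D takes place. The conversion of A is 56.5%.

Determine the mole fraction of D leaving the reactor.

A reacted = 0.565 × 817 = 461.6 mol; ν_A = −1, so ξ = 461.6/1 = 461.6 mol.
Outlet amounts (n = n₀ + ν ξ):
  A: 817 − 1(461.6) = 355.4
  B: 2550 − 1(461.6) = 2088
  D: 0 + 1(461.6) = 461.6
Total out = 2905 mol; y_D = 461.6 / 2905 = 0.1589.

0.159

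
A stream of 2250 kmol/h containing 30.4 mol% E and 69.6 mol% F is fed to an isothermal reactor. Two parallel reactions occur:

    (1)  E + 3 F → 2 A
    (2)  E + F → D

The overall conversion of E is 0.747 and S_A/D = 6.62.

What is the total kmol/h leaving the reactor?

1350 kmol/h

Conversion of E: E consumed = 0.747 × 684 = 510.9 kmol/h = 1ξ₁ + 1ξ₂.
Selectivity: 2ξ₁ / (1ξ₂) = 6.62 → ξ₁ = 3.31 ξ₂.
Substitute: (1·3.31 + 1) ξ₂ = 510.9 → ξ₂ = 118.5 kmol/h, ξ₁ = 392.4 kmol/h.
Outlet amounts (n = n₀ + Σ ν·ξ):
  E: 684 − 1(392.4) − 1(118.5) = 173.1
  F: 1566 − 3(392.4) − 1(118.5) = 270.3
  A: 0 + 2(392.4) = 784.8
  D: 0 + 1(118.5) = 118.5
Total out = 173.1 + 270.3 + 784.8 + 118.5 = 1347 kmol/h.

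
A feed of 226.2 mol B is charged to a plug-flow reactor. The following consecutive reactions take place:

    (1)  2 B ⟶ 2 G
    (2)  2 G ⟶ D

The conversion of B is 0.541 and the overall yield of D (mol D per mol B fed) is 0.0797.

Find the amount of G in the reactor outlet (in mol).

Conversion of B: B consumed = 2ξ₁ = 0.541 × 226.2 → ξ₁ = 61.19 mol.
Yield of D: 1ξ₂ / 226.2 = 0.0797 → ξ₂ = 18.03 mol.
Outlet amounts (n = n₀ + Σ ν·ξ):
  B: 226.2 − 2(61.19) = 103.8
  G: 0 + 2(61.19) − 2(18.03) = 86.32
  D: 0 + 1(18.03) = 18.03

86.3 mol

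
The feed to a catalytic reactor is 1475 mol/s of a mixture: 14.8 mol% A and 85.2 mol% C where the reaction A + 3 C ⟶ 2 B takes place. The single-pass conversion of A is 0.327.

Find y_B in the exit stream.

A reacted = 0.327 × 218.3 = 71.38 mol/s; ν_A = −1, so ξ = 71.38/1 = 71.38 mol/s.
Outlet amounts (n = n₀ + ν ξ):
  A: 218.3 − 1(71.38) = 146.9
  C: 1257 − 3(71.38) = 1043
  B: 0 + 2(71.38) = 142.8
Total out = 1332 mol/s; y_B = 142.8 / 1332 = 0.1072.

0.107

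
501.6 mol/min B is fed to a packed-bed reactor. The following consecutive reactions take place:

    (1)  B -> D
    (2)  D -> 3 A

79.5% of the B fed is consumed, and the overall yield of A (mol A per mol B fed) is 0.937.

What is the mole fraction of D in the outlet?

0.297

Conversion of B: B consumed = 1ξ₁ = 0.795 × 501.6 → ξ₁ = 398.8 mol/min.
Yield of A: 3ξ₂ / 501.6 = 0.937 → ξ₂ = 156.7 mol/min.
Outlet amounts (n = n₀ + Σ ν·ξ):
  B: 501.6 − 1(398.8) = 102.8
  D: 0 + 1(398.8) − 1(156.7) = 242.1
  A: 0 + 3(156.7) = 470
Total out = 814.9 mol/min; y_D = 242.1 / 814.9 = 0.2971.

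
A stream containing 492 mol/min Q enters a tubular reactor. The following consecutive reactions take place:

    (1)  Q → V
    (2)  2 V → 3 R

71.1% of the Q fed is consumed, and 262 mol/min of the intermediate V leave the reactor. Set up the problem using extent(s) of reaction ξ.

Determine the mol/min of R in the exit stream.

132 mol/min

Conversion of Q: Q consumed = 1ξ₁ = 0.711 × 492 → ξ₁ = 349.8 mol/min.
V balance: n_V = 0 + 1ξ₁ − 2ξ₂ = 262 → ξ₂ = (1·349.8 − 262)/2 = 43.91 mol/min.
Outlet amounts (n = n₀ + Σ ν·ξ):
  Q: 492 − 1(349.8) = 142.2
  V: 0 + 1(349.8) − 2(43.91) = 262
  R: 0 + 3(43.91) = 131.7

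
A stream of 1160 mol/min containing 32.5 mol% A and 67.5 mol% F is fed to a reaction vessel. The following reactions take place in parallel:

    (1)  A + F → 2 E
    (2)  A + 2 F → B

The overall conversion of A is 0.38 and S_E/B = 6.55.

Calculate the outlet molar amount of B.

Conversion of A: A consumed = 0.38 × 377 = 143.3 mol/min = 1ξ₁ + 1ξ₂.
Selectivity: 2ξ₁ / (1ξ₂) = 6.55 → ξ₁ = 3.275 ξ₂.
Substitute: (1·3.275 + 1) ξ₂ = 143.3 → ξ₂ = 33.51 mol/min, ξ₁ = 109.7 mol/min.
Outlet amounts (n = n₀ + Σ ν·ξ):
  A: 377 − 1(109.7) − 1(33.51) = 233.7
  F: 783 − 1(109.7) − 2(33.51) = 606.2
  E: 0 + 2(109.7) = 219.5
  B: 0 + 1(33.51) = 33.51

33.5 mol/min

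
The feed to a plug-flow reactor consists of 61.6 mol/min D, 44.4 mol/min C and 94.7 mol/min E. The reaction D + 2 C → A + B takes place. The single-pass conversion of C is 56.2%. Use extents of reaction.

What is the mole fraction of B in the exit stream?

0.0663

C reacted = 0.562 × 44.4 = 24.95 mol/min; ν_C = −2, so ξ = 24.95/2 = 12.48 mol/min.
Outlet amounts (n = n₀ + ν ξ):
  D: 61.6 − 1(12.48) = 49.12
  C: 44.4 − 2(12.48) = 19.45
  A: 0 + 1(12.48) = 12.48
  B: 0 + 1(12.48) = 12.48
  E: 94.7 (inert)
Total out = 188.2 mol/min; y_B = 12.48 / 188.2 = 0.06628.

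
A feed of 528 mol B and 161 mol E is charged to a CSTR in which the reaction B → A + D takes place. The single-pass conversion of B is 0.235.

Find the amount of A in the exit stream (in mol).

124 mol

B reacted = 0.235 × 528 = 124.1 mol; ν_B = −1, so ξ = 124.1/1 = 124.1 mol.
Outlet amounts (n = n₀ + ν ξ):
  B: 528 − 1(124.1) = 403.9
  A: 0 + 1(124.1) = 124.1
  D: 0 + 1(124.1) = 124.1
  E: 161 (inert)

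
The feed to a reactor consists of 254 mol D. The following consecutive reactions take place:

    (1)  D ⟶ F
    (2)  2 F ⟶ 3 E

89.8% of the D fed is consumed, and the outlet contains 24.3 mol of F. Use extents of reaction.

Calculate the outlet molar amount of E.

306 mol

Conversion of D: D consumed = 1ξ₁ = 0.898 × 254 → ξ₁ = 228.1 mol.
F balance: n_F = 0 + 1ξ₁ − 2ξ₂ = 24.3 → ξ₂ = (1·228.1 − 24.3)/2 = 101.9 mol.
Outlet amounts (n = n₀ + Σ ν·ξ):
  D: 254 − 1(228.1) = 25.91
  F: 0 + 1(228.1) − 2(101.9) = 24.3
  E: 0 + 3(101.9) = 305.7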